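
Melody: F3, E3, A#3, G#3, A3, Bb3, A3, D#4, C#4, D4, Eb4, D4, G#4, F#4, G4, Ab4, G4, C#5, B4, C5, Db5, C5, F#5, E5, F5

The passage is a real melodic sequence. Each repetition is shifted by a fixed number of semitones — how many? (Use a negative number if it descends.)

5

Taking 5-note groups, the heads are F3, Bb3, Eb4, Ab4, Db5: the pattern moves up a 4th.
F3 to Bb3 spans +5 semitones.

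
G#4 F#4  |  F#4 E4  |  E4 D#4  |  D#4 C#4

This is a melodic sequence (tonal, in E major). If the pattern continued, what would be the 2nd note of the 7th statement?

With 2-note cells, note 2 of each statement runs F#4, E4, D#4, C#4.
Extending down a 2nd: B3 → A3 → G#3.

G#3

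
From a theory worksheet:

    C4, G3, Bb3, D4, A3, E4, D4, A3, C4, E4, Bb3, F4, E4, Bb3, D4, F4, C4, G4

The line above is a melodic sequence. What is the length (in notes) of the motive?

6

Try groups of 6 (3 cells in 18 notes):
C4 G3 Bb3 D4 A3 E4 | D4 A3 C4 E4 Bb3 F4 | E4 Bb3 D4 F4 C4 G4
That's a consistent up a 2nd shift per cell, and no other grouping gives one.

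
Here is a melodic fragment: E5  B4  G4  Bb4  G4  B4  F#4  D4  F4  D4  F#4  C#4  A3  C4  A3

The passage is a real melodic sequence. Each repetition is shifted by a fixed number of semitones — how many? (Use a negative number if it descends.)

-5

With a 5-note motive the entries are E5, B4, F#4, each down a 4th from the previous.
E5→B4 is 71 − 76 = -5 semitones.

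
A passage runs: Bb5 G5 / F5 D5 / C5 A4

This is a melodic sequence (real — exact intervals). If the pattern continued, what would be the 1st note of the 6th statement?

With 2-note cells, note 1 of each statement runs Bb5, F5, C5.
Extending down a 4th: G4 → D4 → A3.

A3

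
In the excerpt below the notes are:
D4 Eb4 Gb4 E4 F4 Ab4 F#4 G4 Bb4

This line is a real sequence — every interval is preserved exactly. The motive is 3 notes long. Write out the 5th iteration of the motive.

A#4 B4 D5

With a 3-note motive the entries are D4, E4, F#4, each up a 2nd from the previous.
Carrying on: G#4 → A#4.
Statement 5 starts on A#4 and keeps the same exact contour: A#4 B4 D5.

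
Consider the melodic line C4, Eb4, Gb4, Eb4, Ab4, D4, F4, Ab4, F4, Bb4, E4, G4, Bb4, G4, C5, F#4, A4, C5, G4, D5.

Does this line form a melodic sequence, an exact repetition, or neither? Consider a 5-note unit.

neither

Note 4 of cell 4 is G4; if this were a sequence it would be A4. No unit length gives a consistent transposition pattern.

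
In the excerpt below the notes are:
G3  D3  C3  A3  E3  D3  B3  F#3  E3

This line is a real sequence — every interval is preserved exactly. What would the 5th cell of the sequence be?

D#4 A#3 G#3

Unit = 3 notes; the statements start on G3, A3, B3, moving up a 2nd each time.
Extending up a 2nd: C#4 → D#4.
So cell 5 is D#4 A#3 G#3.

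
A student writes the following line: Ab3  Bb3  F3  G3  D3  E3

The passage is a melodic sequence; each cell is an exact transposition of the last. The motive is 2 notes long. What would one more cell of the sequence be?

Unit = 2 notes; the statements start on Ab3, F3, D3, moving down a 3rd each time.
From B2 the exact shape gives B2 C#3.

B2 C#3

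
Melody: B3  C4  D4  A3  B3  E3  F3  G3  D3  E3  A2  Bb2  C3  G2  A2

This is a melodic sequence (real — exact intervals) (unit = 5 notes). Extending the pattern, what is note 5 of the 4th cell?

D2

The unit is 5 notes. Position-5 pitches of the 3 shown cells: B3, E3, A2.
From A2, down a 5th gives D2.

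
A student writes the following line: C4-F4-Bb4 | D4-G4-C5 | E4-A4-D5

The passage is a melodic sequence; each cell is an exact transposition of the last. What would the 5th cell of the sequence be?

Unit = 3 notes; the statements start on C4, D4, E4, moving up a 2nd each time.
Extending up a 2nd: F#4 → G#4.
So cell 5 is G#4 C#5 F#5.

G#4 C#5 F#5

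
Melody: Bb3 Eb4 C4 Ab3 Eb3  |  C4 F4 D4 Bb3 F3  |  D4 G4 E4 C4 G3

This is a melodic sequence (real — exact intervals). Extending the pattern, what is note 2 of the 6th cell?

C#5

With 5-note cells, note 2 of each statement runs Eb4, F4, G4.
Each moves up a 2nd. Continuing: A4 → B4 → C#5.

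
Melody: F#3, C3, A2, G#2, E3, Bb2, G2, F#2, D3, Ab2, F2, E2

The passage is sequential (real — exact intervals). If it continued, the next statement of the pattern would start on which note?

C3

With a 4-note motive the entries are F#3, E3, D3, each down a 2nd from the previous.
The next head, down a 2nd from D3, is C3.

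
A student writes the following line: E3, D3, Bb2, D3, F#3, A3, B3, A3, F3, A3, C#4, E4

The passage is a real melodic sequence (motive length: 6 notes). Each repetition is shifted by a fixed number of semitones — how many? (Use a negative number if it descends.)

7

The 6-note cells begin on E3, B3 — each up a 5th from the last.
E3 to B3 spans +7 semitones.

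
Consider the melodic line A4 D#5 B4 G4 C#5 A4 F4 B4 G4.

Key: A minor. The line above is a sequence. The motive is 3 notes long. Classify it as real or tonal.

Each cell has the same semitone pattern (6, -4) — intervals are preserved exactly.
And D#5 lies outside A minor, so the sequence is real rather than tonal.

real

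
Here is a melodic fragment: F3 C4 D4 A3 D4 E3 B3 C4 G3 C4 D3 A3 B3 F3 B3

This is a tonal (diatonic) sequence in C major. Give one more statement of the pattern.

Taking 5-note groups, the heads are F3, E3, D3: the pattern moves down a 2nd.
Statement 4 starts on C3 and keeps the same diatonic contour: C3 G3 A3 E3 A3.

C3 G3 A3 E3 A3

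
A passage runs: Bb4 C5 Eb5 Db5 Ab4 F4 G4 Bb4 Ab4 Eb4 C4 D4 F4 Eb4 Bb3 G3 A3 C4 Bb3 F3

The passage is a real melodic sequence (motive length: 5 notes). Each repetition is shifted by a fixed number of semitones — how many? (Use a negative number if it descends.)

-5

Taking 5-note groups, the heads are Bb4, F4, C4, G3: the pattern moves down a 4th.
Counting half-steps from Bb4 to F4: -5.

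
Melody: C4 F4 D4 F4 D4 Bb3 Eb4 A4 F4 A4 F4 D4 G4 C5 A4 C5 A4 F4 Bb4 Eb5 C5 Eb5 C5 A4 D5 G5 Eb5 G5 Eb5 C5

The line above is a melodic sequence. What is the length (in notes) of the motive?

There are 30 notes; a 6-note unit gives 5 cells:
C4 F4 D4 F4 D4 Bb3 | Eb4 A4 F4 A4 F4 D4 | G4 C5 A4 C5 A4 F4 | Bb4 Eb5 C5 Eb5 C5 A4 | D5 G5 Eb5 G5 Eb5 C5
Every group is a transposition up a 3rd of the one before; no shorter unit works.

6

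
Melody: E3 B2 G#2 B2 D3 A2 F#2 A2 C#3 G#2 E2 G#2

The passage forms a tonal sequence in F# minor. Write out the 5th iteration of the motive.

A2 E2 C#2 E2

Taking 4-note groups, the heads are E3, D3, C#3: the pattern moves down a 2nd.
Extending down a 2nd: B2 → A2.
Statement 5 starts on A2 and keeps the same diatonic contour: A2 E2 C#2 E2.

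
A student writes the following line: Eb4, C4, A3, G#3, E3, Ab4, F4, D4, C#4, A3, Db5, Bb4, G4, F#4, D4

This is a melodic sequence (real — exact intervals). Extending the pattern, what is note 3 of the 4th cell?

Grouping in 5s, the 3rd note of each cell is A3, D4, G4.
Each moves up a 4th; the next is C5.

C5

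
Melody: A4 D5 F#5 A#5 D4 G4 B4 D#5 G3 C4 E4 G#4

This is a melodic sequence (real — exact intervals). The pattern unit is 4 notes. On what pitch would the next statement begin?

C3

Taking 4-note groups, the heads are A4, D4, G3: the pattern moves down a 5th.
One more step down a 5th gives C3.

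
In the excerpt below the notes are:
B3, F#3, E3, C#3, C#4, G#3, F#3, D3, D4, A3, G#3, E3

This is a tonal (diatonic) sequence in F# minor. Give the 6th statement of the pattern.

G#4 D4 C#4 A3

With a 4-note motive the entries are B3, C#4, D4, each up a 2nd from the previous.
Extending up a 2nd: E4 → F#4 → G#4.
Statement 6 starts on G#4 and keeps the same diatonic contour: G#4 D4 C#4 A3.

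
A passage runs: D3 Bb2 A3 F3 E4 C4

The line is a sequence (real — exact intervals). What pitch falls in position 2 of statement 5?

D5

Grouping in 2s, the 2nd note of each cell is Bb2, F3, C4.
Carrying that up a 5th forward: G4 → D5.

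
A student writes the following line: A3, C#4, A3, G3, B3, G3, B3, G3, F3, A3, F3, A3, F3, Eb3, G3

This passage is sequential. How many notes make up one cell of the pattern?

There are 15 notes; a 5-note unit gives 3 cells:
A3 C#4 A3 G3 B3 | G3 B3 G3 F3 A3 | F3 A3 F3 Eb3 G3
Every group is a transposition down a 2nd of the one before; no shorter unit works.

5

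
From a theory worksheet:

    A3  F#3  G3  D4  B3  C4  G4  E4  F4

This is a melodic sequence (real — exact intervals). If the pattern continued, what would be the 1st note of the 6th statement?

Bb5

The unit is 3 notes. Position-1 pitches of the 3 shown cells: A3, D4, G4.
Carrying that up a 4th forward: C5 → F5 → Bb5.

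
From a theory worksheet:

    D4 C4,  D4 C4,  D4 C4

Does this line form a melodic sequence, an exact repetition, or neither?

Each 2-note cell is identical (D4 C4), restated at the same pitch.

repetition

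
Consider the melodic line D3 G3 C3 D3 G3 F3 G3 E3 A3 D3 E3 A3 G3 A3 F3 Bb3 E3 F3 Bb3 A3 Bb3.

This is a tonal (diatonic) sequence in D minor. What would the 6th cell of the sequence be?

Bb3 E4 A3 Bb3 E4 D4 E4

The 7-note cells begin on D3, E3, F3 — each up a 2nd from the last.
Carrying on: G3 → A3 → Bb3.
So cell 6 is Bb3 E4 A3 Bb3 E4 D4 E4.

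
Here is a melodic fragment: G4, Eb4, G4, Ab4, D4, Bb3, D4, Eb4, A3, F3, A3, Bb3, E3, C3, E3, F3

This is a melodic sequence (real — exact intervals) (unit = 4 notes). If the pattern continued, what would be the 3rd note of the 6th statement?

F#2

The unit is 4 notes. Position-3 pitches of the 4 shown cells: G4, D4, A3, E3.
Carrying that down a 4th forward: B2 → F#2.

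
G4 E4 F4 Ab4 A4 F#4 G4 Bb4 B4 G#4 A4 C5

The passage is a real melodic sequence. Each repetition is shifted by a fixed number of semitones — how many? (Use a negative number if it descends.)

2

The 4-note cells begin on G4, A4, B4 — each up a 2nd from the last.
Counting half-steps from G4 to A4: 2.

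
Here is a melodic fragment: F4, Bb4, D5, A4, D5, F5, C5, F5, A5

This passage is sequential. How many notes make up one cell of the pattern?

9 notes total. Splitting into 3 groups of 3:
F4 Bb4 D5 | A4 D5 F5 | C5 F5 A5
Every group is a transposition up a 3rd of the one before; no shorter unit works.

3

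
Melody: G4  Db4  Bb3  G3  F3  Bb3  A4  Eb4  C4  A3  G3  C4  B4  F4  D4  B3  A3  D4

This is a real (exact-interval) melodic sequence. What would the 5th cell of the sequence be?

D#5 A4 F#4 D#4 C#4 F#4

The 6-note cells begin on G4, A4, B4 — each up a 2nd from the last.
Extending up a 2nd: C#5 → D#5.
From D#5 the exact shape gives D#5 A4 F#4 D#4 C#4 F#4.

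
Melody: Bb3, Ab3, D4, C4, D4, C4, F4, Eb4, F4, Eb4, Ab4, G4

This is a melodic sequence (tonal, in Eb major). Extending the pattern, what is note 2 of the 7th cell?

With 4-note cells, note 2 of each statement runs Ab3, C4, Eb4.
Extending up a 3rd: G4 → Bb4 → D5 → F5.

F5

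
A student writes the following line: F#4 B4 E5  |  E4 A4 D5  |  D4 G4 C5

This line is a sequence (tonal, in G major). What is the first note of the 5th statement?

B3

Unit = 3 notes; the statements start on F#4, E4, D4, moving down a 2nd each time.
Extending the heads down a 2nd: C4 → B3.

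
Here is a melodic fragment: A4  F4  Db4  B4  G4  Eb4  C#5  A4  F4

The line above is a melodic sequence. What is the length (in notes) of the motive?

Try groups of 3 (3 cells in 9 notes):
A4 F4 Db4 | B4 G4 Eb4 | C#5 A4 F4
Every group is a transposition up a 2nd of the one before; no shorter unit works.

3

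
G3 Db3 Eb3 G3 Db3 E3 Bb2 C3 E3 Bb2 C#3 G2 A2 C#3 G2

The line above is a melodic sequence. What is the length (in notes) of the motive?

There are 15 notes; a 5-note unit gives 3 cells:
G3 Db3 Eb3 G3 Db3 | E3 Bb2 C3 E3 Bb2 | C#3 G2 A2 C#3 G2
Every group is a transposition down a 3rd of the one before; no shorter unit works.

5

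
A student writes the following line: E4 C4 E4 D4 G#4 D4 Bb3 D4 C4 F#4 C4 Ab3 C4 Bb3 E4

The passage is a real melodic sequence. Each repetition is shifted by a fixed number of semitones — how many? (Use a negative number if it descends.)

-2

Unit = 5 notes; the statements start on E4, D4, C4, moving down a 2nd each time.
E4→D4 is 62 − 64 = -2 semitones.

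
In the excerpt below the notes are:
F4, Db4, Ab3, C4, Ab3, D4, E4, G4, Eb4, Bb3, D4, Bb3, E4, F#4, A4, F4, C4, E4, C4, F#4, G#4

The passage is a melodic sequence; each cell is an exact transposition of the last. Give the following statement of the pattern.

B4 G4 D4 F#4 D4 G#4 A#4

Taking 7-note groups, the heads are F4, G4, A4: the pattern moves up a 2nd.
Statement 4 starts on B4 and keeps the same exact contour: B4 G4 D4 F#4 D4 G#4 A#4.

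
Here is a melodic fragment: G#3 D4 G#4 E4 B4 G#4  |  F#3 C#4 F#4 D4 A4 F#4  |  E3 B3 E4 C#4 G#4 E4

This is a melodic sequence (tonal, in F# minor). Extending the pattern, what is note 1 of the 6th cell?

B2

The unit is 6 notes. Position-1 pitches of the 3 shown cells: G#3, F#3, E3.
Carrying that down a 2nd forward: D3 → C#3 → B2.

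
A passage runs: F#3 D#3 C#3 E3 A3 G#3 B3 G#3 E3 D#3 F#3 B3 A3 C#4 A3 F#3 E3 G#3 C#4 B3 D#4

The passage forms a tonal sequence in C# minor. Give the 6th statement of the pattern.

Taking 7-note groups, the heads are F#3, G#3, A3: the pattern moves up a 2nd.
Carrying on: B3 → C#4 → D#4.
From D#4 the diatonic shape gives D#4 B3 A3 C#4 F#4 E4 G#4.

D#4 B3 A3 C#4 F#4 E4 G#4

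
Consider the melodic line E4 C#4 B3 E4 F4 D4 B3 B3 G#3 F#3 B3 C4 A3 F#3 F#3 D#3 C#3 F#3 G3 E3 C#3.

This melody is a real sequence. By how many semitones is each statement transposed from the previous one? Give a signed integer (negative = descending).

-5

With a 7-note motive the entries are E4, B3, F#3, each down a 4th from the previous.
E4→B3 is 59 − 64 = -5 semitones.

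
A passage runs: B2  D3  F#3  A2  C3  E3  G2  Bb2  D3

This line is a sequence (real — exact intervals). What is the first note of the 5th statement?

The 3-note cells begin on B2, A2, G2 — each down a 2nd from the last.
Extending the heads down a 2nd: F2 → Eb2.

Eb2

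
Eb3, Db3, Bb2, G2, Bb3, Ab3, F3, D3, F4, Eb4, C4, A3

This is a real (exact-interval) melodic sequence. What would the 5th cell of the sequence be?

G5 F5 D5 B4

The 4-note cells begin on Eb3, Bb3, F4 — each up a 5th from the last.
Continuing the starts: C5 → G5.
Statement 5 starts on G5 and keeps the same exact contour: G5 F5 D5 B4.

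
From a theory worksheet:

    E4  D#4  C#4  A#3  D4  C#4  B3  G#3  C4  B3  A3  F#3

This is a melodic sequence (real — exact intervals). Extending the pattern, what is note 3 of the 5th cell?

With 4-note cells, note 3 of each statement runs C#4, B3, A3.
Extending down a 2nd: G3 → F3.

F3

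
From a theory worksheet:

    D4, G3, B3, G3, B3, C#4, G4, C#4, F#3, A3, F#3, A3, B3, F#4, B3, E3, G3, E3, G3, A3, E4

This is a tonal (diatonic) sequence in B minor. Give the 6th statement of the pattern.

F#3 B2 D3 B2 D3 E3 B3

With a 7-note motive the entries are D4, C#4, B3, each down a 2nd from the previous.
Continuing the starts: A3 → G3 → F#3.
So cell 6 is F#3 B2 D3 B2 D3 E3 B3.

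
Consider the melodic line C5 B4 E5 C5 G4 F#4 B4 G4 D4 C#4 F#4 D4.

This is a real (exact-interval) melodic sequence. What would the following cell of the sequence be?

With a 4-note motive the entries are C5, G4, D4, each down a 4th from the previous.
So cell 4 is A3 G#3 C#4 A3.

A3 G#3 C#4 A3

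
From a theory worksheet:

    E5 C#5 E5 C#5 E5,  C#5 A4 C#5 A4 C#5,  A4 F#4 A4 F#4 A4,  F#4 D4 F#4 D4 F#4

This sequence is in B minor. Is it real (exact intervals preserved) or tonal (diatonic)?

Every note is diatonic to B minor.
Cell 1 has -3 semitones from note 1 to 2, but cell 2 has -4 — the interval quality changes while the contour stays the same, which is the hallmark of a tonal sequence.

tonal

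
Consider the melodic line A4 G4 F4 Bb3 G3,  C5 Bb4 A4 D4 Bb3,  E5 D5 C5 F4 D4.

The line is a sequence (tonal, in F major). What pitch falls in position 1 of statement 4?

Grouping in 5s, the 1st note of each cell is A4, C5, E5.
Each moves up a 3rd; the next is G5.

G5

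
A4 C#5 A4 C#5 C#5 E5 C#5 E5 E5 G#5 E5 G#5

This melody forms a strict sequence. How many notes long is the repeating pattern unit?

Try groups of 4 (3 cells in 12 notes):
A4 C#5 A4 C#5 | C#5 E5 C#5 E5 | E5 G#5 E5 G#5
Each cell is the previous one up a 3rd — so the unit is 4 notes.

4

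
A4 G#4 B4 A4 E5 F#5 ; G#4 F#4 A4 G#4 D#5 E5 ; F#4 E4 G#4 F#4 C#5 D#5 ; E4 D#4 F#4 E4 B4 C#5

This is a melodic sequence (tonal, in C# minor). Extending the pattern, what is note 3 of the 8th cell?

B3

Grouping in 6s, the 3rd note of each cell is B4, A4, G#4, F#4.
Extending down a 2nd: E4 → D#4 → C#4 → B3.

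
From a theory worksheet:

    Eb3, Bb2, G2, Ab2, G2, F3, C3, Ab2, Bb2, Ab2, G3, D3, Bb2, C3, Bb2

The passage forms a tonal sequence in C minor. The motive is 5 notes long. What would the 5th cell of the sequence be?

Unit = 5 notes; the statements start on Eb3, F3, G3, moving up a 2nd each time.
Carrying on: Ab3 → Bb3.
From Bb3 the diatonic shape gives Bb3 F3 D3 Eb3 D3.

Bb3 F3 D3 Eb3 D3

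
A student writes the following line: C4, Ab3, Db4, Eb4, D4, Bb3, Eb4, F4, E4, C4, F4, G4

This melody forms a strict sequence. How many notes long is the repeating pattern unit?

4

12 notes total. Splitting into 3 groups of 4:
C4 Ab3 Db4 Eb4 | D4 Bb3 Eb4 F4 | E4 C4 F4 G4
Each cell is the previous one up a 2nd — so the unit is 4 notes.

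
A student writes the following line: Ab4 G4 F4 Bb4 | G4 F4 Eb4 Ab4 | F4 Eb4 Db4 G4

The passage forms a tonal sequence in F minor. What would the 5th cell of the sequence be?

Db4 C4 Bb3 Eb4

With a 4-note motive the entries are Ab4, G4, F4, each down a 2nd from the previous.
Continuing the starts: Eb4 → Db4.
From Db4 the diatonic shape gives Db4 C4 Bb3 Eb4.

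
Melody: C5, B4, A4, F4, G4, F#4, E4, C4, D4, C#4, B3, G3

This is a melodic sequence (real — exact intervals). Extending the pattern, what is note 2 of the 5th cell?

Grouping in 4s, the 2nd note of each cell is B4, F#4, C#4.
Each moves down a 4th. Continuing: G#3 → D#3.

D#3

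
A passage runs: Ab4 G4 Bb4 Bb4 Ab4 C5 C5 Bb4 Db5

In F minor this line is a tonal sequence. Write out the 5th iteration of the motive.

Eb5 Db5 F5

The 3-note cells begin on Ab4, Bb4, C5 — each up a 2nd from the last.
Carrying on: Db5 → Eb5.
So cell 5 is Eb5 Db5 F5.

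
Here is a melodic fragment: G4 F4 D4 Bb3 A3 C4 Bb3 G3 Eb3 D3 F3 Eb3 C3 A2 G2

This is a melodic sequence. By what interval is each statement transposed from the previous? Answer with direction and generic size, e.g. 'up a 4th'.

down a 5th

Unit = 5 notes; the statements start on G4, C4, F3, moving down a 5th each time.
G4 to C4 is down a 5th.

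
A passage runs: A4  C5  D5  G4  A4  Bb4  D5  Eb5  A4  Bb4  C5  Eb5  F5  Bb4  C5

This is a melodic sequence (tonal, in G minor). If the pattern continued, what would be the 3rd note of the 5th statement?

With 5-note cells, note 3 of each statement runs D5, Eb5, F5.
Carrying that up a 2nd forward: G5 → A5.

A5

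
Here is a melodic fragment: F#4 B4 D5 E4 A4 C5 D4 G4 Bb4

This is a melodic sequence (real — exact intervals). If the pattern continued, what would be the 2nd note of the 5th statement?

Eb4

With 3-note cells, note 2 of each statement runs B4, A4, G4.
Extending down a 2nd: F4 → Eb4.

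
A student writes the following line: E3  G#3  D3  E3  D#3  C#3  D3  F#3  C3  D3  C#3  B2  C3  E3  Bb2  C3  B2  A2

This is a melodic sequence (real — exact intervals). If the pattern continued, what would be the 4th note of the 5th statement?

Ab2

With 6-note cells, note 4 of each statement runs E3, D3, C3.
Each moves down a 2nd. Continuing: Bb2 → Ab2.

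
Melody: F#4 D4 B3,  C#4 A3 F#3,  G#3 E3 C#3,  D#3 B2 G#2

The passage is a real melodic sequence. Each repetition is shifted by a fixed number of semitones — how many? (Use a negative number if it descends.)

-5

The 3-note cells begin on F#4, C#4, G#3, D#3 — each down a 4th from the last.
Counting half-steps from F#4 to C#4: -5.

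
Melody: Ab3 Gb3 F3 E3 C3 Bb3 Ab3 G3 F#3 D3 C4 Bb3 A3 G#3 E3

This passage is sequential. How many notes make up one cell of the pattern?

5

15 notes total. Splitting into 3 groups of 5:
Ab3 Gb3 F3 E3 C3 | Bb3 Ab3 G3 F#3 D3 | C4 Bb3 A3 G#3 E3
Every group is a transposition up a 2nd of the one before; no shorter unit works.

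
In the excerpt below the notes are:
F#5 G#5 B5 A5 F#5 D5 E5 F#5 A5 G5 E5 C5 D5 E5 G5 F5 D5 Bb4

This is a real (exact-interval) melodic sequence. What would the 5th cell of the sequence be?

Bb4 C5 Eb5 Db5 Bb4 Gb4

The 6-note cells begin on F#5, E5, D5 — each down a 2nd from the last.
Continuing the starts: C5 → Bb4.
So cell 5 is Bb4 C5 Eb5 Db5 Bb4 Gb4.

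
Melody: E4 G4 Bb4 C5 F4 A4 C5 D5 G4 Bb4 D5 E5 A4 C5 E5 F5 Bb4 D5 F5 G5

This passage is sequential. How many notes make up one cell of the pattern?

Try groups of 4 (5 cells in 20 notes):
E4 G4 Bb4 C5 | F4 A4 C5 D5 | G4 Bb4 D5 E5 | A4 C5 E5 F5 | Bb4 D5 F5 G5
That's a consistent up a 2nd shift per cell, and no other grouping gives one.

4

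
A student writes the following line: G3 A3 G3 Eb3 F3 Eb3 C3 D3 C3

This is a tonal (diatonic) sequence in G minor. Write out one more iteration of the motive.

A2 Bb2 A2

The 3-note cells begin on G3, Eb3, C3 — each down a 3rd from the last.
Statement 4 starts on A2 and keeps the same diatonic contour: A2 Bb2 A2.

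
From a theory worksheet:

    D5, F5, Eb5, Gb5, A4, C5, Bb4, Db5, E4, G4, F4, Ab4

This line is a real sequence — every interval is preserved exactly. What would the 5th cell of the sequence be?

With a 4-note motive the entries are D5, A4, E4, each down a 4th from the previous.
Extending down a 4th: B3 → F#3.
Statement 5 starts on F#3 and keeps the same exact contour: F#3 A3 G3 Bb3.

F#3 A3 G3 Bb3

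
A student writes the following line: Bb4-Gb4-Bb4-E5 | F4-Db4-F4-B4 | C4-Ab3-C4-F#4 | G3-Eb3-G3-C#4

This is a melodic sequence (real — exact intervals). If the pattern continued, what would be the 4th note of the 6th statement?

Grouping in 4s, the 4th note of each cell is E5, B4, F#4, C#4.
Carrying that down a 4th forward: G#3 → D#3.

D#3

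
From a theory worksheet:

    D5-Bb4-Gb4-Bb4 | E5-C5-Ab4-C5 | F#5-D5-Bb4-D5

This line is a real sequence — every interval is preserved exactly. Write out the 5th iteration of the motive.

With a 4-note motive the entries are D5, E5, F#5, each up a 2nd from the previous.
Carrying on: G#5 → A#5.
Statement 5 starts on A#5 and keeps the same exact contour: A#5 F#5 D5 F#5.

A#5 F#5 D5 F#5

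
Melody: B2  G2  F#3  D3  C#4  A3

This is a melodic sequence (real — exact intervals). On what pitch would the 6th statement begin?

With a 2-note motive the entries are B2, F#3, C#4, each up a 5th from the previous.
Extending the heads up a 5th: G#4 → D#5 → A#5.

A#5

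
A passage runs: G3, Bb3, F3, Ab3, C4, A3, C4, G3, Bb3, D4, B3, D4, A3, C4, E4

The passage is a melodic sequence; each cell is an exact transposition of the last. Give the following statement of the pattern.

C#4 E4 B3 D4 F#4

Taking 5-note groups, the heads are G3, A3, B3: the pattern moves up a 2nd.
Statement 4 starts on C#4 and keeps the same exact contour: C#4 E4 B3 D4 F#4.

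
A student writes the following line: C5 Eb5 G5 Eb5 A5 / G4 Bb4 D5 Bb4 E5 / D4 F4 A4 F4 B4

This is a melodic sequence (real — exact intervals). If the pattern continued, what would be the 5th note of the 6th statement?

G#3

With 5-note cells, note 5 of each statement runs A5, E5, B4.
Each moves down a 4th. Continuing: F#4 → C#4 → G#3.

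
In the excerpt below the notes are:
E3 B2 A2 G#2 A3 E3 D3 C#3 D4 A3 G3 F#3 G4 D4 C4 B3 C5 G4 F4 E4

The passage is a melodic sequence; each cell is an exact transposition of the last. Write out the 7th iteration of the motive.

Bb5 F5 Eb5 D5

With a 4-note motive the entries are E3, A3, D4, G4, C5, each up a 4th from the previous.
Extending up a 4th: F5 → Bb5.
So cell 7 is Bb5 F5 Eb5 D5.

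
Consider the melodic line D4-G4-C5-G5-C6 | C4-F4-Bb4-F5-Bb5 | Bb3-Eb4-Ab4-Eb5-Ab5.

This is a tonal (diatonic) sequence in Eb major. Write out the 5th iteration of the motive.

Taking 5-note groups, the heads are D4, C4, Bb3: the pattern moves down a 2nd.
Carrying on: Ab3 → G3.
Statement 5 starts on G3 and keeps the same diatonic contour: G3 C4 F4 C5 F5.

G3 C4 F4 C5 F5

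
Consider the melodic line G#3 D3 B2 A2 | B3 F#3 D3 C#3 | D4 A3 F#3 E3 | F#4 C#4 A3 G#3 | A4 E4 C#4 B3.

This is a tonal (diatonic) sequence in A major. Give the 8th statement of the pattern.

G#5 D5 B4 A4

Taking 4-note groups, the heads are G#3, B3, D4, F#4, A4: the pattern moves up a 3rd.
Continuing the starts: C#5 → E5 → G#5.
So cell 8 is G#5 D5 B4 A4.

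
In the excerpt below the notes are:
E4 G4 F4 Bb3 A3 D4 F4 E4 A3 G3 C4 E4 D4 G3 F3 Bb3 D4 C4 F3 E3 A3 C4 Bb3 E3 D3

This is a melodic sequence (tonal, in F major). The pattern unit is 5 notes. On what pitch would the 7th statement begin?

F3

Taking 5-note groups, the heads are E4, D4, C4, Bb3, A3: the pattern moves down a 2nd.
Continuing: G3 → F3. Statement 7 starts on F3.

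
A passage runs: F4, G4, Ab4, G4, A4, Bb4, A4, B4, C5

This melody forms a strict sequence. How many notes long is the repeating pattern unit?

3

Try groups of 3 (3 cells in 9 notes):
F4 G4 Ab4 | G4 A4 Bb4 | A4 B4 C5
Each cell is the previous one up a 2nd — so the unit is 3 notes.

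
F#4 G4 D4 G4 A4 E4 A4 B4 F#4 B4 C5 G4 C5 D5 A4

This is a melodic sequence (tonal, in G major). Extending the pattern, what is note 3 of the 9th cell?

E5

The unit is 3 notes. Position-3 pitches of the 5 shown cells: D4, E4, F#4, G4, A4.
Each moves up a 2nd. Continuing: B4 → C5 → D5 → E5.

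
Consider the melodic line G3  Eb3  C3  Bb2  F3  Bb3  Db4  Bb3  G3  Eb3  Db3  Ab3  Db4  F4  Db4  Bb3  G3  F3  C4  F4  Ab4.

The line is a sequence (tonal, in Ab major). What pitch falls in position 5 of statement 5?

With 7-note cells, note 5 of each statement runs F3, Ab3, C4.
Carrying that up a 3rd forward: Eb4 → G4.

G4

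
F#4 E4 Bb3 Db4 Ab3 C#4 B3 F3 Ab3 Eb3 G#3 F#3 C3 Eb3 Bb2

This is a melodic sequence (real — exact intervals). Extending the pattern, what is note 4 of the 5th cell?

F2

The unit is 5 notes. Position-4 pitches of the 3 shown cells: Db4, Ab3, Eb3.
Extending down a 4th: Bb2 → F2.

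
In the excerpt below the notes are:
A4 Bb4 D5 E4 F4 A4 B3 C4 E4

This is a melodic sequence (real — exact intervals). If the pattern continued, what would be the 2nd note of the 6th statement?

A2

The unit is 3 notes. Position-2 pitches of the 3 shown cells: Bb4, F4, C4.
Extending down a 4th: G3 → D3 → A2.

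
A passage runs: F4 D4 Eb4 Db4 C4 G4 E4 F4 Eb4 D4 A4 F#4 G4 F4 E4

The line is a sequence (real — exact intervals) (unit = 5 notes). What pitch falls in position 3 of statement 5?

B4

Grouping in 5s, the 3rd note of each cell is Eb4, F4, G4.
Each moves up a 2nd. Continuing: A4 → B4.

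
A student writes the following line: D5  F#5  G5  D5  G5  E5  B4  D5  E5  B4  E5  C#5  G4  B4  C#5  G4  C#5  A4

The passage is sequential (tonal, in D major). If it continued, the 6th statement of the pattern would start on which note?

The 6-note cells begin on D5, B4, G4 — each down a 3rd from the last.
Extending the heads down a 3rd: E4 → C#4 → A3.

A3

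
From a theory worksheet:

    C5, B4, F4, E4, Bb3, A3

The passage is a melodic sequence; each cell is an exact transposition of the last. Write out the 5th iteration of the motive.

Ab2 G2

Taking 2-note groups, the heads are C5, F4, Bb3: the pattern moves down a 5th.
Continuing the starts: Eb3 → Ab2.
Statement 5 starts on Ab2 and keeps the same exact contour: Ab2 G2.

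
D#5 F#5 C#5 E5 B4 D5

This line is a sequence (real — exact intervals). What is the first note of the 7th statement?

Eb4

Taking 2-note groups, the heads are D#5, C#5, B4: the pattern moves down a 2nd.
Continuing: A4 → G4 → F4 → Eb4. Statement 7 starts on Eb4.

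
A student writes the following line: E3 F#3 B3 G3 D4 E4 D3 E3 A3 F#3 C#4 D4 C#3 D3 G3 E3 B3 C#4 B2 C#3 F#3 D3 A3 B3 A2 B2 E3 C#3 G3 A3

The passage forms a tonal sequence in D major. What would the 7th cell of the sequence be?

F#2 G2 C#3 A2 E3 F#3

With a 6-note motive the entries are E3, D3, C#3, B2, A2, each down a 2nd from the previous.
Carrying on: G2 → F#2.
From F#2 the diatonic shape gives F#2 G2 C#3 A2 E3 F#3.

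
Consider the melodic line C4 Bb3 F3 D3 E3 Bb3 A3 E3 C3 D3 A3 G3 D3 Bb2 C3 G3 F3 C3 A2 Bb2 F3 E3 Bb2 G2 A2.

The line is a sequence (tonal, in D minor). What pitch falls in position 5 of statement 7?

Grouping in 5s, the 5th note of each cell is E3, D3, C3, Bb2, A2.
Extending down a 2nd: G2 → F2.

F2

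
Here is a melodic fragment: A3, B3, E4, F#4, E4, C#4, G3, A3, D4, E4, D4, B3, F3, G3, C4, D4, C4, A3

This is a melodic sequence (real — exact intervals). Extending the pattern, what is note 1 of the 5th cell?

With 6-note cells, note 1 of each statement runs A3, G3, F3.
Extending down a 2nd: Eb3 → Db3.

Db3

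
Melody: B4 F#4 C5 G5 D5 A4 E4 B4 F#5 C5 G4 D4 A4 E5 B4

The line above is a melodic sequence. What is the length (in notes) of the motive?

15 notes total. Splitting into 3 groups of 5:
B4 F#4 C5 G5 D5 | A4 E4 B4 F#5 C5 | G4 D4 A4 E5 B4
Every group is a transposition down a 2nd of the one before; no shorter unit works.

5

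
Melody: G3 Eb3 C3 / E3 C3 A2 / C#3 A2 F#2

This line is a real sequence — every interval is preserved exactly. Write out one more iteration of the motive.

Taking 3-note groups, the heads are G3, E3, C#3: the pattern moves down a 3rd.
Statement 4 starts on A#2 and keeps the same exact contour: A#2 F#2 D#2.

A#2 F#2 D#2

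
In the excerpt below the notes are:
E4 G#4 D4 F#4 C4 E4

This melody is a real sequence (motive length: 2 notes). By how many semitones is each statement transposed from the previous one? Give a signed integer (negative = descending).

Taking 2-note groups, the heads are E4, D4, C4: the pattern moves down a 2nd.
E4 to D4 spans -2 semitones.

-2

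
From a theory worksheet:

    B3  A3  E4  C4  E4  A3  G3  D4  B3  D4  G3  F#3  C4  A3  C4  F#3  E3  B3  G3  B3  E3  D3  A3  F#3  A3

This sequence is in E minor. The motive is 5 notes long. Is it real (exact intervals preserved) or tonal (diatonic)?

tonal

Every note is diatonic to E minor.
Cell 1 has -4 semitones from note 3 to 4, but cell 2 has -3 — the interval quality changes while the contour stays the same, which is the hallmark of a tonal sequence.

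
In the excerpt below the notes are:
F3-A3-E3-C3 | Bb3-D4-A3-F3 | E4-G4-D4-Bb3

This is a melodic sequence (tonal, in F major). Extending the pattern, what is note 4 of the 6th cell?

D5

With 4-note cells, note 4 of each statement runs C3, F3, Bb3.
Extending up a 4th: E4 → A4 → D5.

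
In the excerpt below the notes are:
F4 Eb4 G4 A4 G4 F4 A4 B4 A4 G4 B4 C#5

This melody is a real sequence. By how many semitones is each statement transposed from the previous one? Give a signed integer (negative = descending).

2

Unit = 4 notes; the statements start on F4, G4, A4, moving up a 2nd each time.
F4 to G4 spans +2 semitones.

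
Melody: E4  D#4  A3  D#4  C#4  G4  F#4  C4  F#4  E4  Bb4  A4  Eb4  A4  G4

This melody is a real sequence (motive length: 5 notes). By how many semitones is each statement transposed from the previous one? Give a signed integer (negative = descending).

3

The 5-note cells begin on E4, G4, Bb4 — each up a 3rd from the last.
E4→G4 is 67 − 64 = 3 semitones.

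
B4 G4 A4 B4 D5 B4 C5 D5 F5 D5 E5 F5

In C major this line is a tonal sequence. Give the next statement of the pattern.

A5 F5 G5 A5

Taking 4-note groups, the heads are B4, D5, F5: the pattern moves up a 3rd.
From A5 the diatonic shape gives A5 F5 G5 A5.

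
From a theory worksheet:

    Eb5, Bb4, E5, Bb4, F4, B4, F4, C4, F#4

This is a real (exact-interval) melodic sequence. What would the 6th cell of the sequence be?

With a 3-note motive the entries are Eb5, Bb4, F4, each down a 4th from the previous.
Continuing the starts: C4 → G3 → D3.
So cell 6 is D3 A2 D#3.

D3 A2 D#3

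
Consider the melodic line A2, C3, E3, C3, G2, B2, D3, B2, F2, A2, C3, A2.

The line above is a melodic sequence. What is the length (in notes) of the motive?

Try groups of 4 (3 cells in 12 notes):
A2 C3 E3 C3 | G2 B2 D3 B2 | F2 A2 C3 A2
Each cell is the previous one down a 2nd — so the unit is 4 notes.

4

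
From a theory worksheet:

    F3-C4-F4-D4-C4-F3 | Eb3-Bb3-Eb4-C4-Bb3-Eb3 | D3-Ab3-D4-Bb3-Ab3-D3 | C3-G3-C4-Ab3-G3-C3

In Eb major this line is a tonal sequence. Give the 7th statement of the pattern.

Taking 6-note groups, the heads are F3, Eb3, D3, C3: the pattern moves down a 2nd.
Continuing the starts: Bb2 → Ab2 → G2.
Statement 7 starts on G2 and keeps the same diatonic contour: G2 D3 G3 Eb3 D3 G2.

G2 D3 G3 Eb3 D3 G2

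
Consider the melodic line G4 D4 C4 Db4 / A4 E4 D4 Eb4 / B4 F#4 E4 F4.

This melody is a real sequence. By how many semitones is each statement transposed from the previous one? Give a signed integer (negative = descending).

Taking 4-note groups, the heads are G4, A4, B4: the pattern moves up a 2nd.
G4 to A4 spans +2 semitones.

2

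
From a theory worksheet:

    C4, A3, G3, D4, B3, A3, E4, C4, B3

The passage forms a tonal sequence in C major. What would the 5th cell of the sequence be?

Unit = 3 notes; the statements start on C4, D4, E4, moving up a 2nd each time.
Carrying on: F4 → G4.
So cell 5 is G4 E4 D4.

G4 E4 D4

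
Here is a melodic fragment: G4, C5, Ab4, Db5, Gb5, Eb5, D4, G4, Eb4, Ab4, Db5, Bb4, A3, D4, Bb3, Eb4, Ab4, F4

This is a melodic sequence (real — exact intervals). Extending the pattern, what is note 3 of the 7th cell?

The unit is 6 notes. Position-3 pitches of the 3 shown cells: Ab4, Eb4, Bb3.
Extending down a 4th: F3 → C3 → G2 → D2.

D2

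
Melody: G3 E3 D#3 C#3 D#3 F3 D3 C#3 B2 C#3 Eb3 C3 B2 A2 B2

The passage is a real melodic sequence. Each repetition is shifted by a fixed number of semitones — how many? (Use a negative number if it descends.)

-2

Taking 5-note groups, the heads are G3, F3, Eb3: the pattern moves down a 2nd.
G3→F3 is 53 − 55 = -2 semitones.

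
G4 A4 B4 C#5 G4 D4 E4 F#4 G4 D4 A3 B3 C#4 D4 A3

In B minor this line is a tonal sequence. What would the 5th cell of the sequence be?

Unit = 5 notes; the statements start on G4, D4, A3, moving down a 4th each time.
Extending down a 4th: E3 → B2.
So cell 5 is B2 C#3 D3 E3 B2.

B2 C#3 D3 E3 B2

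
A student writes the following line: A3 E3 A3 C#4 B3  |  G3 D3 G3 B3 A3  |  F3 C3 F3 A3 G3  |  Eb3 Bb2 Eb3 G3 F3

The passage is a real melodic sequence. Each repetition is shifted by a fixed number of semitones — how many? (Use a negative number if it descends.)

-2

With a 5-note motive the entries are A3, G3, F3, Eb3, each down a 2nd from the previous.
Counting half-steps from A3 to G3: -2.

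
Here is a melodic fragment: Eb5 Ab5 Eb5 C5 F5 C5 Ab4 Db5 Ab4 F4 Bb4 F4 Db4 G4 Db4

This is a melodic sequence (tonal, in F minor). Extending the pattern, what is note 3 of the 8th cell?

Eb3

The unit is 3 notes. Position-3 pitches of the 5 shown cells: Eb5, C5, Ab4, F4, Db4.
Extending down a 3rd: Bb3 → G3 → Eb3.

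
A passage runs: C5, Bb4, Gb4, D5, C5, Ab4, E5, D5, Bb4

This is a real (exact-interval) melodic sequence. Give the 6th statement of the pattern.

A#5 G#5 E5

With a 3-note motive the entries are C5, D5, E5, each up a 2nd from the previous.
Extending up a 2nd: F#5 → G#5 → A#5.
So cell 6 is A#5 G#5 E5.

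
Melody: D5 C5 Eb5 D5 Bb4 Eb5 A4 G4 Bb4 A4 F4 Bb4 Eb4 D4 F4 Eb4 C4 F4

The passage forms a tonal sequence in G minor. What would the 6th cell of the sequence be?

C3 Bb2 D3 C3 A2 D3

Taking 6-note groups, the heads are D5, A4, Eb4: the pattern moves down a 4th.
Continuing the starts: Bb3 → F3 → C3.
Statement 6 starts on C3 and keeps the same diatonic contour: C3 Bb2 D3 C3 A2 D3.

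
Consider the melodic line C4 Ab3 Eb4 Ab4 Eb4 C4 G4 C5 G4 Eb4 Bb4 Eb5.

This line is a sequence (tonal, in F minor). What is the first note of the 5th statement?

Db5

Taking 4-note groups, the heads are C4, Eb4, G4: the pattern moves up a 3rd.
Extending the heads up a 3rd: Bb4 → Db5.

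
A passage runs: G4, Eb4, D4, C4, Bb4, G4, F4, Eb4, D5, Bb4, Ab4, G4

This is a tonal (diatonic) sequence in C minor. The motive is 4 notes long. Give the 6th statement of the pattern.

C6 Ab5 G5 F5

With a 4-note motive the entries are G4, Bb4, D5, each up a 3rd from the previous.
Continuing the starts: F5 → Ab5 → C6.
Statement 6 starts on C6 and keeps the same diatonic contour: C6 Ab5 G5 F5.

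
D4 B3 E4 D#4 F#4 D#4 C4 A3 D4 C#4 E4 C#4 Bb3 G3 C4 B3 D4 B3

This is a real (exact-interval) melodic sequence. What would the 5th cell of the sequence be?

The 6-note cells begin on D4, C4, Bb3 — each down a 2nd from the last.
Extending down a 2nd: Ab3 → Gb3.
From Gb3 the exact shape gives Gb3 Eb3 Ab3 G3 Bb3 G3.

Gb3 Eb3 Ab3 G3 Bb3 G3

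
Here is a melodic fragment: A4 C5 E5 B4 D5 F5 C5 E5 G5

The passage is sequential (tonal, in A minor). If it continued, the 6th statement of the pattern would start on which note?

F5

Unit = 3 notes; the statements start on A4, B4, C5, moving up a 2nd each time.
Extending the heads up a 2nd: D5 → E5 → F5.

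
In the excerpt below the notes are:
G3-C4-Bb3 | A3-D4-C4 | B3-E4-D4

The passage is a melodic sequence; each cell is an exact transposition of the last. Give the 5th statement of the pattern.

Taking 3-note groups, the heads are G3, A3, B3: the pattern moves up a 2nd.
Carrying on: C#4 → D#4.
So cell 5 is D#4 G#4 F#4.

D#4 G#4 F#4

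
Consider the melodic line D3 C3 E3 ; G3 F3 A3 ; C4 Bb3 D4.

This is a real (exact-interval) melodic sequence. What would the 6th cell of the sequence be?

The 3-note cells begin on D3, G3, C4 — each up a 4th from the last.
Extending up a 4th: F4 → Bb4 → Eb5.
So cell 6 is Eb5 Db5 F5.

Eb5 Db5 F5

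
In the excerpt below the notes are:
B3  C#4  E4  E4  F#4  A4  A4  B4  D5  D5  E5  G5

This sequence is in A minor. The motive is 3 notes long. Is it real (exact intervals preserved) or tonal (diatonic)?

real

Each cell has the same semitone pattern (2, 3) — intervals are preserved exactly.
And C#4 lies outside A minor, so the sequence is real rather than tonal.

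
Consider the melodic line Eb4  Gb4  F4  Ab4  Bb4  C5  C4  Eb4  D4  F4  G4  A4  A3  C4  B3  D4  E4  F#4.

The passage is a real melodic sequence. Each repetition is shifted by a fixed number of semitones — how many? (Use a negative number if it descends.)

With a 6-note motive the entries are Eb4, C4, A3, each down a 3rd from the previous.
Eb4 to C4 spans -3 semitones.

-3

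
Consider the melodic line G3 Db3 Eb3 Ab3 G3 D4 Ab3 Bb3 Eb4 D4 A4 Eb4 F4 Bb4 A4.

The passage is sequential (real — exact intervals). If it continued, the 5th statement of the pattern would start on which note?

Unit = 5 notes; the statements start on G3, D4, A4, moving up a 5th each time.
Continuing: E5 → B5. Statement 5 starts on B5.

B5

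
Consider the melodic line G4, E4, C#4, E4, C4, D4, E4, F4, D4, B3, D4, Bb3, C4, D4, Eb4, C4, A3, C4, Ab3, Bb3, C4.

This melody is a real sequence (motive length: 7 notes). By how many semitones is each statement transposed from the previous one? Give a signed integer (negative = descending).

Taking 7-note groups, the heads are G4, F4, Eb4: the pattern moves down a 2nd.
G4→F4 is 65 − 67 = -2 semitones.

-2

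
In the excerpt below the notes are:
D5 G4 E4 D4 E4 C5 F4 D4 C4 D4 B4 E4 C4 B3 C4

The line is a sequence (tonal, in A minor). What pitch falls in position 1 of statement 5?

G4

With 5-note cells, note 1 of each statement runs D5, C5, B4.
Extending down a 2nd: A4 → G4.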